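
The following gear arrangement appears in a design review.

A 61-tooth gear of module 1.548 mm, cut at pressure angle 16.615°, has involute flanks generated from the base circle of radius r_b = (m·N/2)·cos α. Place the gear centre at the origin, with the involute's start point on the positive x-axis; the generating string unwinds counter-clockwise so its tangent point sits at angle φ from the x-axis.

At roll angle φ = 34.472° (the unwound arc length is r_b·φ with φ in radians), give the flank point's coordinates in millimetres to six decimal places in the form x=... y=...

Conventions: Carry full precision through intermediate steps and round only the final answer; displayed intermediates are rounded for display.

topology: single-mesh involute geometry — m = 1.548, N = 61
pitch radius r_p = m·N/2 = 1.548·61/2 = 47.214000
base radius r_b = r_p·cos α = 47.214000·cos 16.615° = 45.242709
roll angle φ = 34.472° = 0.60164990 rad
x = r_b·(cos φ + φ·sin φ) = 52.704987
y = r_b·(sin φ − φ·cos φ) = 3.167058

x=52.704987 y=3.167058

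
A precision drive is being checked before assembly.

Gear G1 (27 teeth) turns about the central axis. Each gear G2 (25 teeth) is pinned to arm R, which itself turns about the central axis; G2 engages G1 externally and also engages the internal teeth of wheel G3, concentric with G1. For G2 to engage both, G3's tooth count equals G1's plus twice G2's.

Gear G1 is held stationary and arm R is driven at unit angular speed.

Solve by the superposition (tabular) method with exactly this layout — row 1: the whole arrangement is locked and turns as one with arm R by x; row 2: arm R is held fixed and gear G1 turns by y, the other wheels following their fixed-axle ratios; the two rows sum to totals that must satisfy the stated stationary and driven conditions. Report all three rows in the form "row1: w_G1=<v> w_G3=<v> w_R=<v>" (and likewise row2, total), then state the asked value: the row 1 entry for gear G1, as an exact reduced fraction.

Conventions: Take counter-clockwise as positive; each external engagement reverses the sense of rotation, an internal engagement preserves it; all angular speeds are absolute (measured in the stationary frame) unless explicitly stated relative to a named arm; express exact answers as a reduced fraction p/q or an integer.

planetary set (27T centre, 25T on arm, 77T internal) — Willis relation
superposition row 1 [locked train]: every member turns x
row 2 — arm fixed, fixed-axis ratios: sun y, ring −(27/77)·y, arm 0
boundary: total ω_sun = x + y = 0 and total ω_arm = x = 1  ⇒  y = -1, x = 1
row 2 ring = −(27/77)·(-1) = 27/77
totals (row 1 + row 2): sun 1 + (-1) = 0, ring 1 + 27/77 = 104/77, arm 1 + 0 = 1
asked cell (row1, sun) = 1

row1: w_G1=1 w_G3=1 w_R=1
row2: w_G1=-1 w_G3=27/77 w_R=0
total: w_G1=0 w_G3=104/77 w_R=1
asked value: 1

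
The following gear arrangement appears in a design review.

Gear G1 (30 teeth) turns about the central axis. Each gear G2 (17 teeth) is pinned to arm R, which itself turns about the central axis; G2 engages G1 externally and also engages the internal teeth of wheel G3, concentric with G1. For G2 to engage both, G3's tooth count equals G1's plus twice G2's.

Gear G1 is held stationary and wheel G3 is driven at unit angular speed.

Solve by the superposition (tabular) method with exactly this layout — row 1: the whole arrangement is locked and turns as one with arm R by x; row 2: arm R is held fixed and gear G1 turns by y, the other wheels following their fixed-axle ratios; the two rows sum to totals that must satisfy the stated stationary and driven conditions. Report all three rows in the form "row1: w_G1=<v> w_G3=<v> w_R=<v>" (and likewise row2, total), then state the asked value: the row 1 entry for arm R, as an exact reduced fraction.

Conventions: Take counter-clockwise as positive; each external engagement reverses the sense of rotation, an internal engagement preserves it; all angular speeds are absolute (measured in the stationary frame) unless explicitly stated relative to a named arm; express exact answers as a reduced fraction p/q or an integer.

planetary set (30T centre, 17T on arm, 64T internal) — Willis relation
row 1 (train locked, turned with arm): all members turn x
row 2: sun turns y, ring = −(30/64)·y, arm 0
boundary: total ω_sun = x + y = 0 and total ω_ring = x − (30/64)·y = 1  ⇒  y = -32/47, x = 32/47
row 2 ring = −(30/64)·(-32/47) = 15/47
totals (row 1 + row 2): sun 32/47 + (-32/47) = 0, ring 32/47 + 15/47 = 1, arm 32/47 + 0 = 32/47
asked cell (row1, arm) = 32/47

row1: w_G1=32/47 w_G3=32/47 w_R=32/47
row2: w_G1=-32/47 w_G3=15/47 w_R=0
total: w_G1=0 w_G3=1 w_R=32/47
asked value: 32/47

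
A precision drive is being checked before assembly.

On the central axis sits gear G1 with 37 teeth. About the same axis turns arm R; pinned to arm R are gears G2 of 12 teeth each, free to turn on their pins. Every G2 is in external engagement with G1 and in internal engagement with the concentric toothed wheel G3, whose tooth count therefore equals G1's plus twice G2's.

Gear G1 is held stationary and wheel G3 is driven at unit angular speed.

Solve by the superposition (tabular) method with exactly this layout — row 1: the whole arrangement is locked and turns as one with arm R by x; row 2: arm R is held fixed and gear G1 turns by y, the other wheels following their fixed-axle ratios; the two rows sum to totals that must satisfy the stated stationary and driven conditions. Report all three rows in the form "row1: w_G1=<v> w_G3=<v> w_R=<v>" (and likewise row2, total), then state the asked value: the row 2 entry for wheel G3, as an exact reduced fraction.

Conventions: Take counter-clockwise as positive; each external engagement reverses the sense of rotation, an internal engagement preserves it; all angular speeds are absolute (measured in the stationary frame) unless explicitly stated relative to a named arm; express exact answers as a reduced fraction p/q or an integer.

topology: planetary set — G1 37T / G2 12T / G3 61T, arm = carrier (Willis)
row 1 (train locked, turned with arm): all members turn x
superposition row 2 [arm held]: sun y, ring −(37/61)·y, arm 0
boundary: total ω_sun = x + y = 0 and total ω_ring = x − (37/61)·y = 1  ⇒  y = -61/98, x = 61/98
row 2 ring = −(37/61)·(-61/98) = 37/98
totals (row 1 + row 2): sun 61/98 + (-61/98) = 0, ring 61/98 + 37/98 = 1, arm 61/98 + 0 = 61/98
asked cell (row2, ring) = 37/98

row1: w_G1=61/98 w_G3=61/98 w_R=61/98
row2: w_G1=-61/98 w_G3=37/98 w_R=0
total: w_G1=0 w_G3=1 w_R=61/98
asked value: 37/98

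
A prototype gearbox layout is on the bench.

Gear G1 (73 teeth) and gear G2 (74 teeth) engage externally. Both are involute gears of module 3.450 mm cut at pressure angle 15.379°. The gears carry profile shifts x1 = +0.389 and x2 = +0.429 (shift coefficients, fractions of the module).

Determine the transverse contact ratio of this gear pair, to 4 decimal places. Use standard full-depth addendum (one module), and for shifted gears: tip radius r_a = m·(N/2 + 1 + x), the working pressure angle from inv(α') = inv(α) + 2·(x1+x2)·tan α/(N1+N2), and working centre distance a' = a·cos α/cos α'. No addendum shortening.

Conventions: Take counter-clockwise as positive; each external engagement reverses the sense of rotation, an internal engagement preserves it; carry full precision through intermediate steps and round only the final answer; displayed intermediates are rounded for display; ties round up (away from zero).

2.0169

topology: single-mesh involute geometry — m = 3.450, 73T/74T pair
base radii: r_b1 = 121.415962, r_b2 = 123.079194
tip radii: r_a1 = 130.717050, r_a2 = 132.580050
inv(α') = inv(15.379°) + 2·(+0.389+0.429)·tan α/(73+74) = 0.00969854  ⇒  α' = 17.40281°
a' = a·cos α / cos α' = 253.5750·cos 15.379°/cos 17.40281° = 256.223627
action lengths: √(r_a1²−r_b1²) = 48.426349, √(r_a2²−r_b2²) = 49.284699
base pitch p_b = π·m·cos α = 10.450397
CR = (48.426349 + 49.284699 − 256.223627·sin 17.40281°)/10.450397 = 2.016931
contact ratio ≈ 2.0169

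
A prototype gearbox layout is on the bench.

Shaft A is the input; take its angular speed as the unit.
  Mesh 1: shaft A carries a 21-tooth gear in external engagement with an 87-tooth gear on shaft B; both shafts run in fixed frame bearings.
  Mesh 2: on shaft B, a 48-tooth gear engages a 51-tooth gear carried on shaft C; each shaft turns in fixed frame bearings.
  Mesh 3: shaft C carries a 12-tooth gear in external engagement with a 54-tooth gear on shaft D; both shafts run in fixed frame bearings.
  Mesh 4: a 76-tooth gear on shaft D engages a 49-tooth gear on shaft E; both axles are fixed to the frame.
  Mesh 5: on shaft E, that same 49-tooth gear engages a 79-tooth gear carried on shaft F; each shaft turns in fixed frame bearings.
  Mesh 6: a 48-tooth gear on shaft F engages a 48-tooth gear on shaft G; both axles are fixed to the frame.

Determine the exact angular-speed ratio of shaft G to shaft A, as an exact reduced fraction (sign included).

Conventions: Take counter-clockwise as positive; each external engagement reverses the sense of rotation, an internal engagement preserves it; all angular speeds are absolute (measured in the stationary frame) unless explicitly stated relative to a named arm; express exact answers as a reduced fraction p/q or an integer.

class = fixed-axis compound train [6 meshes; 6 ratios multiply, 6 sense flips]
mesh 1 [21T→87T]: running ratio 7/29, sense −
mesh 2 [48T→51T]: running ratio 112/493, sense +
mesh 3 [12T→54T]: running ratio 224/4437, sense −
mesh 4 [76T→49T]: running ratio 2432/31059, sense +
mesh 5 [49T→79T]: running ratio 17024/350523, sense −
mesh 6 [48T→48T]: running ratio 17024/350523, sense +
ω_out/ω_in = 17024/350523

17024/350523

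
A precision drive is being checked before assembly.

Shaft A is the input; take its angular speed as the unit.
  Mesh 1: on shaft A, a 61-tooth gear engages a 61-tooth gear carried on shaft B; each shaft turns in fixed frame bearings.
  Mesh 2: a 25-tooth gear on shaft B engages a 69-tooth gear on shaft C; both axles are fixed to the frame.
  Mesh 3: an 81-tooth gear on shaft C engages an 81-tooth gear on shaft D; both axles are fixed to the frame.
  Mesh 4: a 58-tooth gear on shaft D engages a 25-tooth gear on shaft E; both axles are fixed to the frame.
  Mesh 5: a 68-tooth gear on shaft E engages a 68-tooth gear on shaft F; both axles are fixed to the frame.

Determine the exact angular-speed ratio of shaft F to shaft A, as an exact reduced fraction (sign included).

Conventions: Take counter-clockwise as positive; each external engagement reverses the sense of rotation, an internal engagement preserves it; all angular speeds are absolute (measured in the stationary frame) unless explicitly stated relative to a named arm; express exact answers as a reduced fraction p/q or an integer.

class = fixed-axis compound train [5 meshes; 5 ratios multiply, 5 sense flips]
mesh 1 [61T→61T]: running ratio 1, sense −
mesh 2 [25T→69T]: running ratio 25/69, sense +
mesh 3 [81T→81T]: running ratio 25/69, sense −
mesh 4 [58T→25T]: running ratio 58/69, sense +
mesh 5 [68T→68T]: running ratio 58/69, sense −
ω_out/ω_in = -58/69

-58/69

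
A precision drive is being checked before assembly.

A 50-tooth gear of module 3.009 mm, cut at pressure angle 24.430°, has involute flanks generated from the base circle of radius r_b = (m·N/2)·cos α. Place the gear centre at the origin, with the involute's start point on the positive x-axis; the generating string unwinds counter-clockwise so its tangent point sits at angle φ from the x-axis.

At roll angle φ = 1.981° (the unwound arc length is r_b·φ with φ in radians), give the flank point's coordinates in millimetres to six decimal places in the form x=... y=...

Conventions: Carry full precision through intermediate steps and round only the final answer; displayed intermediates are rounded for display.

topology: single-mesh involute geometry — m = 3.009, N = 50
pitch radius r_p = m·N/2 = 3.009·50/2 = 75.225000
base radius r_b = r_p·cos α = 75.225000·cos 24.430° = 68.489898
roll angle φ = 1.981° = 0.03457497 rad
x = r_b·(cos φ + φ·sin φ) = 68.530823
y = r_b·(sin φ − φ·cos φ) = 0.000943

x=68.530823 y=0.000943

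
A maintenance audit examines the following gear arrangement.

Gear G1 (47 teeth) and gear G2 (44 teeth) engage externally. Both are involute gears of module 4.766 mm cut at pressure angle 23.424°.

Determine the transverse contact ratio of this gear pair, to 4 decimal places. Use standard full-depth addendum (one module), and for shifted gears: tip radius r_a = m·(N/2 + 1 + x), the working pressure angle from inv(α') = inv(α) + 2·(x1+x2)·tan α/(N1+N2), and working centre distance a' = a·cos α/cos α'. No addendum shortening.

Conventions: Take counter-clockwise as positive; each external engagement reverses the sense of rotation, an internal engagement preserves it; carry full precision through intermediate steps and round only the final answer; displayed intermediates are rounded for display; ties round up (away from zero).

1.5836

recognized (one external pair, fixed centres): single-mesh tooth geometry, m = 4.766, N1 = 47, N2 = 44
base radii: r_b1 = 102.770795, r_b2 = 96.210957
tip radii: r_a1 = 116.767000, r_a2 = 109.618000
no profile shift: α' = α, a' = a
action lengths: √(r_a1²−r_b1²) = 55.431905, √(r_a2²−r_b2²) = 52.531493
base pitch p_b = π·m·cos α = 13.738892
CR = (55.431905 + 52.531493 − 216.853000·sin 23.42400°)/13.738892 = 1.583630
contact ratio ≈ 1.5836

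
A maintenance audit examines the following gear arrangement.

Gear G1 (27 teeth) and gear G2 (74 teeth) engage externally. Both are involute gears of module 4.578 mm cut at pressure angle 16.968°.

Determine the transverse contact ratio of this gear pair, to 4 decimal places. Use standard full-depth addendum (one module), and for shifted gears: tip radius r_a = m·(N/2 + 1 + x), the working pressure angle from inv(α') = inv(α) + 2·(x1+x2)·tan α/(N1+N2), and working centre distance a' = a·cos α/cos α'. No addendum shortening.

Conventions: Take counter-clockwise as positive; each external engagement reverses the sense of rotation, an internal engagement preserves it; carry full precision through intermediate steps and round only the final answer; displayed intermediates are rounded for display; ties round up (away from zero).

1.8973

class = single-mesh tooth geometry [involute pair 27T × 74T, m = 4.578]
base radii: r_b1 = 59.112585, r_b2 = 162.012271
tip radii: r_a1 = 66.381000, r_a2 = 173.964000
no profile shift: α' = α, a' = a
action lengths: √(r_a1²−r_b1²) = 30.201646, √(r_a2²−r_b2²) = 63.367951
base pitch p_b = π·m·cos α = 13.756123
CR = (30.201646 + 63.367951 − 231.189000·sin 16.96800°)/13.756123 = 1.897334
contact ratio ≈ 1.8973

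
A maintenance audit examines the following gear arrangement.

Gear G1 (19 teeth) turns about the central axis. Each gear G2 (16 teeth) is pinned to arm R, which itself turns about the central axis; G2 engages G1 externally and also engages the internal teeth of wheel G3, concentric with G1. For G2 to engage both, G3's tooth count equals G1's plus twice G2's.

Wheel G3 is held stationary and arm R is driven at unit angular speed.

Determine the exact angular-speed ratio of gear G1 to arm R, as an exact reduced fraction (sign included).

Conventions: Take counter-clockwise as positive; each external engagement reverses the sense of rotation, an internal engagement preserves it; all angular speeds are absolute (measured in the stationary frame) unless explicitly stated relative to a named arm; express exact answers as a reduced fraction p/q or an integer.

planetary set (19T centre, 16T on arm, 51T internal) — Willis relation
ring teeth: 19 + 2·16 = 51
19(ω_sun−ω_arm) = −51(ω_ring−ω_arm),  ω_ring = 0, ω_arm = 1
ω_sun = 1 − (51/19)(0−1) = 70/19
ω_out/ω_in = 70/19

70/19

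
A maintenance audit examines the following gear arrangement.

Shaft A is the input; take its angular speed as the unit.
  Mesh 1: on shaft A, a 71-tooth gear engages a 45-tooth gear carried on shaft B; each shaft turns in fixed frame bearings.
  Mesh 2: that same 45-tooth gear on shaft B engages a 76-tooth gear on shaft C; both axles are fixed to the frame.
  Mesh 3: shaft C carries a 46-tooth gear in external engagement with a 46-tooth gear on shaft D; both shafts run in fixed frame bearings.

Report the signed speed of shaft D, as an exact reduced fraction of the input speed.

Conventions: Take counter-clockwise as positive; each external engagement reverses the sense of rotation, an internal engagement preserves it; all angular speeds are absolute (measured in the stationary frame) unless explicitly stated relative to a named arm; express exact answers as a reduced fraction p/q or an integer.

-71/76

3-mesh fixed-axis compound train (all bearings frame-fixed)
mesh 1 [71T→45T]: |ω|/ω_in = 1×71/45 = 71/45, sense flips to −
mesh 2 [45T→76T]: |ω|/ω_in = (71/45)×45/76 = 71/76, sense flips to +
mesh 3 [46T→46T]: |ω|/ω_in = (71/76)×46/46 = 71/76, sense flips to −
signed output speed (× input speed) = -71/76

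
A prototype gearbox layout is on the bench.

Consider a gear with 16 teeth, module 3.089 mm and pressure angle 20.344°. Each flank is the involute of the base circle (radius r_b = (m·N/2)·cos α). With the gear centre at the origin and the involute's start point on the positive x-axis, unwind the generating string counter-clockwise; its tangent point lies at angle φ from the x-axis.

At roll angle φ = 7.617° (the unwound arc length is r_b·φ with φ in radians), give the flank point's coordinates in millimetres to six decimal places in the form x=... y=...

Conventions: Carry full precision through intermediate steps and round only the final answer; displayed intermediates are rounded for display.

x=23.374369 y=0.018115

single-mesh involute tooth geometry (16T wheel at module 3.089)
pitch radius r_p = m·N/2 = 3.089·16/2 = 24.712000
base radius r_b = r_p·cos α = 24.712000·cos 20.344° = 23.170521
roll angle φ = 7.617° = 0.13294173 rad
x = r_b·(cos φ + φ·sin φ) = 23.374369
y = r_b·(sin φ − φ·cos φ) = 0.018115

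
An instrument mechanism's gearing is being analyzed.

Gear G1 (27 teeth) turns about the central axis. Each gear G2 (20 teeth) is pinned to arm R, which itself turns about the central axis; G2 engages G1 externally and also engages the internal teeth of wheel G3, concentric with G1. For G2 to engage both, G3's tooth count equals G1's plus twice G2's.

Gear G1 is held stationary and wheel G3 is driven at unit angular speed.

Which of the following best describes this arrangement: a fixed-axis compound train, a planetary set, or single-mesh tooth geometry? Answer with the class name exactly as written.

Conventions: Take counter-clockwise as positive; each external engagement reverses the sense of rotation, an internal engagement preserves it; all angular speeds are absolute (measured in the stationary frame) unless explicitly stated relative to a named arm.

planetary set

topology: planetary set — G1 27T / G2 20T / G3 67T, arm = carrier (Willis)
classification: planetary set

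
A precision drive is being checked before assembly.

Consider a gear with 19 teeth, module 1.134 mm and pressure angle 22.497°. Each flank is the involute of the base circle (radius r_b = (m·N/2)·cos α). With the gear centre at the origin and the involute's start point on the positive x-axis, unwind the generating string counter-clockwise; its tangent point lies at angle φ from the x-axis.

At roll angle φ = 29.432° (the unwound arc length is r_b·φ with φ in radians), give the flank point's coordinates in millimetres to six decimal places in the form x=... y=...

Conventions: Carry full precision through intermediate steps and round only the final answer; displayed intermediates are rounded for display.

x=11.180988 y=0.437954

topology: single-mesh involute geometry — m = 1.134, N = 19
pitch radius r_p = m·N/2 = 1.134·19/2 = 10.773000
base radius r_b = r_p·cos α = 10.773000·cos 22.497° = 9.953170
roll angle φ = 29.432° = 0.51368531 rad
x = r_b·(cos φ + φ·sin φ) = 11.180988
y = r_b·(sin φ − φ·cos φ) = 0.437954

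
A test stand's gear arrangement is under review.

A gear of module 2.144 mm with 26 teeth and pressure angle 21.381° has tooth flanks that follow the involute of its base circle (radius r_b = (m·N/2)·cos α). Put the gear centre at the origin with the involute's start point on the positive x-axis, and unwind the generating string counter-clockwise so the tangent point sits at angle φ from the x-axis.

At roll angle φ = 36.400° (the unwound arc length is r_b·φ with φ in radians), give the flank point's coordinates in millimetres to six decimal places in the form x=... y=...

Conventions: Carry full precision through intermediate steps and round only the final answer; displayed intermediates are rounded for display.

class = single-mesh tooth geometry [base-circle involute, m = 2.144, 26T]
pitch radius r_p = m·N/2 = 2.144·26/2 = 27.872000
base radius r_b = r_p·cos α = 27.872000·cos 21.381° = 25.953759
roll angle φ = 36.400° = 0.63529985 rad
x = r_b·(cos φ + φ·sin φ) = 30.674559
y = r_b·(sin φ − φ·cos φ) = 2.130024

x=30.674559 y=2.130024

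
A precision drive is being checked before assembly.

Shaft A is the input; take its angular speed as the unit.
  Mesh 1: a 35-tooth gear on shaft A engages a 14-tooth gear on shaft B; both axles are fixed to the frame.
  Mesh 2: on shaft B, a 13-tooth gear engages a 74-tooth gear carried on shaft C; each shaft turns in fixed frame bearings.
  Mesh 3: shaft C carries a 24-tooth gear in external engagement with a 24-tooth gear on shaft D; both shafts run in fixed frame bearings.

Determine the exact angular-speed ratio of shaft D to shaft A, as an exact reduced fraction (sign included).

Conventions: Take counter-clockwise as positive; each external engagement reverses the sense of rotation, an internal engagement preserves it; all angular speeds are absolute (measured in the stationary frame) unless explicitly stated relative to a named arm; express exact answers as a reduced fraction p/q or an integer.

class = fixed-axis compound train [3 meshes; 3 ratios multiply, 3 sense flips]
mesh 1 [35T→14T]: running ratio 5/2, sense −
mesh 2 [13T→74T]: running ratio 65/148, sense +
mesh 3 [24T→24T]: running ratio 65/148, sense −
ω_out/ω_in = -65/148

-65/148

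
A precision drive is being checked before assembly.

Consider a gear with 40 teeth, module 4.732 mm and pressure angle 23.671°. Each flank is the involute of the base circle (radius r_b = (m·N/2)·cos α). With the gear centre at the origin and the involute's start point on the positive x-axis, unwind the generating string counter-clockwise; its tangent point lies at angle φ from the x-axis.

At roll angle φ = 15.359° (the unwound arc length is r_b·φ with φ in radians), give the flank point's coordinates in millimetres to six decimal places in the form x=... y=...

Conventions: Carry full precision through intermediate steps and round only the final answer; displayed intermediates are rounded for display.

x=89.736104 y=0.552564

single-mesh involute tooth geometry (40T wheel at module 4.732)
pitch radius r_p = m·N/2 = 4.732·40/2 = 94.640000
base radius r_b = r_p·cos α = 94.640000·cos 23.671° = 86.677551
roll angle φ = 15.359° = 0.26806512 rad
x = r_b·(cos φ + φ·sin φ) = 89.736104
y = r_b·(sin φ − φ·cos φ) = 0.552564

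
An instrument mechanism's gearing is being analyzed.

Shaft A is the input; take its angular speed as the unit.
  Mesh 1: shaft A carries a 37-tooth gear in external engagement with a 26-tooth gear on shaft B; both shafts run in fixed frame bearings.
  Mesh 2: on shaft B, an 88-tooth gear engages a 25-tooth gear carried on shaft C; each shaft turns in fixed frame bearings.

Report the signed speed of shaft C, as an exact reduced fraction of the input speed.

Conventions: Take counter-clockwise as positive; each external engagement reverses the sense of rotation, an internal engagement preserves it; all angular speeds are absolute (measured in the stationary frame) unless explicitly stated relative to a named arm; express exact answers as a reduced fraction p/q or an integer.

2-mesh fixed-axis compound train (all bearings frame-fixed)
mesh 1 [37T→26T]: |ω|/ω_in = 1×37/26 = 37/26, sense flips to −
mesh 2 [88T→25T]: |ω|/ω_in = (37/26)×88/25 = 1628/325, sense flips to +
signed output speed (× input speed) = 1628/325

1628/325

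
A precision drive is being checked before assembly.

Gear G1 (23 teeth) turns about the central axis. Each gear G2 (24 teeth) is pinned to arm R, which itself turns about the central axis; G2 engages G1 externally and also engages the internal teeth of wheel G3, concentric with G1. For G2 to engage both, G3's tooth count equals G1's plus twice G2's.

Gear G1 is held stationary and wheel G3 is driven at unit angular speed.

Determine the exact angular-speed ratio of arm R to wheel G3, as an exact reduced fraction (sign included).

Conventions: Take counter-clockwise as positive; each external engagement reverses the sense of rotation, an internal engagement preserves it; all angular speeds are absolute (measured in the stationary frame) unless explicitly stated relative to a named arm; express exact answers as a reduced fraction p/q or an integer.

71/94

class = planetary set [G3 = 23+2·24 = 71; Willis about the carrier]
ring teeth: 23 + 2·24 = 71
23(ω_sun−ω_arm) = −71(ω_ring−ω_arm),  ω_sun = 0, ω_ring = 1
23(0−ω_arm) = −71(1−ω_arm)  ⇒  94·ω_arm = 71  ⇒  ω_arm = 71/94
ω_out/ω_in = 71/94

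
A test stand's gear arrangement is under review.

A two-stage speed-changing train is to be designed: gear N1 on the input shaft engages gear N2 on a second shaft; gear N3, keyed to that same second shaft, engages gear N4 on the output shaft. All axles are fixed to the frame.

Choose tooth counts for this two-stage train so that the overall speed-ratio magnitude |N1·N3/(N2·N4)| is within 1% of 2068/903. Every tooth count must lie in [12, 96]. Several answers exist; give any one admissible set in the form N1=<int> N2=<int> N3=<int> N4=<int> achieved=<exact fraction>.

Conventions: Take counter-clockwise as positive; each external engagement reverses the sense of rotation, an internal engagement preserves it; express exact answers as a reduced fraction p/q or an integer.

N1=22 N2=21 N3=94 N4=43 achieved=2068/903

2-stage fixed-axis compound train for ratio 2068/903
target = 2068/903 in lowest terms: an exact hit needs N1·N3 = k·2068 and N2·N4 = k·903 for one integer k, every count in [12, 96]; additionally prefer no 1:1 stage (N1 ≠ N2, N3 ≠ N4)
k = 1: N1·N3 = 2068 = 22·94, N2·N4 = 903 = 21·43
achieved = 22·94/(21·43) = 2068/903; |achieved − target| = 0 ≤ 517/22575 ✓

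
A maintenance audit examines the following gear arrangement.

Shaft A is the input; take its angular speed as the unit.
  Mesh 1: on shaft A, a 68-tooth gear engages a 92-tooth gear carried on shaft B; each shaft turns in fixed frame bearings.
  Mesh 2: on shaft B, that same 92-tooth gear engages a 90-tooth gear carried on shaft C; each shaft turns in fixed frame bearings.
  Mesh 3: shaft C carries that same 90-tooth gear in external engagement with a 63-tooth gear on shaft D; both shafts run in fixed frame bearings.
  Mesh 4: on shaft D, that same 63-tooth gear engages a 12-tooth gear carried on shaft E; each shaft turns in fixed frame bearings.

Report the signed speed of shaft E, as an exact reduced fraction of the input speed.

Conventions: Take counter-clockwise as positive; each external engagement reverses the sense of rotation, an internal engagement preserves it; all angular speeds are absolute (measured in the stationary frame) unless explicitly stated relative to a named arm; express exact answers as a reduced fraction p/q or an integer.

17/3

4-mesh fixed-axis compound train (all bearings frame-fixed)
mesh 1 [68T→92T]: |ω|/ω_in = 1×68/92 = 17/23, sense flips to −
mesh 2 [92T→90T]: |ω|/ω_in = (17/23)×92/90 = 34/45, sense flips to +
mesh 3 [90T→63T]: |ω|/ω_in = (34/45)×90/63 = 68/63, sense flips to −
mesh 4 [63T→12T]: |ω|/ω_in = (68/63)×63/12 = 17/3, sense flips to +
signed output speed (× input speed) = 17/3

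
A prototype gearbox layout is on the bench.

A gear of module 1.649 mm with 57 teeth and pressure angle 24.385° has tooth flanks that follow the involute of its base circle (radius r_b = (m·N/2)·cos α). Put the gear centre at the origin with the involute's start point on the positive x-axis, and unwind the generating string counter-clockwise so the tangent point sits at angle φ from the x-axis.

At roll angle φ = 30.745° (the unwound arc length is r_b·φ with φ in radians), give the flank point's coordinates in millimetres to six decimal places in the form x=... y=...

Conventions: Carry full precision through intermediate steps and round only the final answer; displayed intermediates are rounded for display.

x=48.529981 y=2.141716

recognized (one wheel, involute flank): single-mesh tooth geometry, m = 1.649, N = 57
pitch radius r_p = m·N/2 = 1.649·57/2 = 46.996500
base radius r_b = r_p·cos α = 46.996500·cos 24.385° = 42.804026
roll angle φ = 30.745° = 0.53660148 rad
x = r_b·(cos φ + φ·sin φ) = 48.529981
y = r_b·(sin φ − φ·cos φ) = 2.141716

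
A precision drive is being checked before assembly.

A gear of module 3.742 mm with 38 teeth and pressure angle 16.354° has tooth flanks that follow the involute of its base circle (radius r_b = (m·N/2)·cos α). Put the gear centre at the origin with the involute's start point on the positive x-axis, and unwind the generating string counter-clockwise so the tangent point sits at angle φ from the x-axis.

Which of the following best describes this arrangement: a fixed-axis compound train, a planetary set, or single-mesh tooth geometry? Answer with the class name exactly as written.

topology: single-mesh involute geometry — m = 3.742, N = 38
classification: single-mesh tooth geometry

single-mesh tooth geometry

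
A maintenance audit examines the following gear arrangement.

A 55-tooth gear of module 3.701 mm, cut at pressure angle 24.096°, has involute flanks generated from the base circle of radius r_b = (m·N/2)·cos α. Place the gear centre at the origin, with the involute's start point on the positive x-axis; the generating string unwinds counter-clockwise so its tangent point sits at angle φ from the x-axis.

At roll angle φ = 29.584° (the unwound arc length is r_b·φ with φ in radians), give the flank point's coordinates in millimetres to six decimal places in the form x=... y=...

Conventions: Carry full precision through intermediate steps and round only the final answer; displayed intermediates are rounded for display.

x=104.480544 y=4.150647

class = single-mesh tooth geometry [base-circle involute, m = 3.701, 55T]
pitch radius r_p = m·N/2 = 3.701·55/2 = 101.777500
base radius r_b = r_p·cos α = 101.777500·cos 24.096° = 92.908882
roll angle φ = 29.584° = 0.51633821 rad
x = r_b·(cos φ + φ·sin φ) = 104.480544
y = r_b·(sin φ − φ·cos φ) = 4.150647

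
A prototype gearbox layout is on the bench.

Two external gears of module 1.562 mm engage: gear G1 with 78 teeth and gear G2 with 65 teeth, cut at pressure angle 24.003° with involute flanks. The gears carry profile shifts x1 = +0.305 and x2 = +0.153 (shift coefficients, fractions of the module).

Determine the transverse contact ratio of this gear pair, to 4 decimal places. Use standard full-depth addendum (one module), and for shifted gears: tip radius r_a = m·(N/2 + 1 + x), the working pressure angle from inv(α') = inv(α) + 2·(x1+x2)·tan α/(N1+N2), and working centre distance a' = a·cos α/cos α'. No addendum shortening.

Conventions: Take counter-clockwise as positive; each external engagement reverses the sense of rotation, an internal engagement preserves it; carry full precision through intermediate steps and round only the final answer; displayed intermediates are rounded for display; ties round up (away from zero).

1.5730

topology: single-mesh involute geometry — m = 1.562, 78T/65T pair
base radii: r_b1 = 55.650065, r_b2 = 46.375054
tip radii: r_a1 = 62.956410, r_a2 = 52.565986
inv(α') = inv(24.003°) + 2·(+0.305+0.153)·tan α/(78+65) = 0.02921240  ⇒  α' = 24.79710°
a' = a·cos α / cos α' = 111.6830·cos 24.003°/cos 24.79710° = 112.387378
action lengths: √(r_a1²−r_b1²) = 29.437728, √(r_a2²−r_b2²) = 24.749490
base pitch p_b = π·m·cos α = 4.482816
CR = (29.437728 + 24.749490 − 112.387378·sin 24.79710°)/4.482816 = 1.572955
contact ratio ≈ 1.5730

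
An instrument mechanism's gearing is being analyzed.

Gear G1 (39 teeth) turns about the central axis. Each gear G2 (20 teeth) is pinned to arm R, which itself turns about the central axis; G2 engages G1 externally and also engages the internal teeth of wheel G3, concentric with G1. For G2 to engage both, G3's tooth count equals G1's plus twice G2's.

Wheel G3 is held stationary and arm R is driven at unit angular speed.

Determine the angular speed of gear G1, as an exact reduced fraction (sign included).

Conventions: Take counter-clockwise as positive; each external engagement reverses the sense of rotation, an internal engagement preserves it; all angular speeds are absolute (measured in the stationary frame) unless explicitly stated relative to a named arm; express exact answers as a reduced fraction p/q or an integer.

118/39

class = planetary set [G3 = 39+2·20 = 79; Willis about the carrier]
ring teeth: 39 + 2·20 = 79
39(ω_sun−ω_arm) = −79(ω_ring−ω_arm),  ω_ring = 0, ω_arm = 1
ω_sun = 1 − (79/39)(0−1) = 118/39
exact speed ratio = 118/39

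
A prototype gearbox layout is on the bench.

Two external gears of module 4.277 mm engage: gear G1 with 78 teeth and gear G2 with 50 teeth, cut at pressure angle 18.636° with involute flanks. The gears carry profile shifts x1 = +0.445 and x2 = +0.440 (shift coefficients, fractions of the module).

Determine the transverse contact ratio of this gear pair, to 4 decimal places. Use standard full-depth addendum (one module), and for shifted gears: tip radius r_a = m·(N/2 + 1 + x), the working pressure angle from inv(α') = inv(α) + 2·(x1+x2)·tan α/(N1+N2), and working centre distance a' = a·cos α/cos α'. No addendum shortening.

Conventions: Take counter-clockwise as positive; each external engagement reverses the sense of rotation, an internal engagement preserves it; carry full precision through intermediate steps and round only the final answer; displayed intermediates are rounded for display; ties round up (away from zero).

recognized (one external pair, fixed centres): single-mesh tooth geometry, m = 4.277, N1 = 78, N2 = 50
base radii: r_b1 = 158.057154, r_b2 = 101.318689
tip radii: r_a1 = 172.983265, r_a2 = 113.083880
inv(α') = inv(18.636°) + 2·(+0.445+0.440)·tan α/(78+50) = 0.01664060  ⇒  α' = 20.72214°
a' = a·cos α / cos α' = 273.7280·cos 18.636°/cos 20.72214° = 277.316159
action lengths: √(r_a1²−r_b1²) = 70.293285, √(r_a2²−r_b2²) = 50.224369
base pitch p_b = π·m·cos α = 12.732082
CR = (70.293285 + 50.224369 − 277.316159·sin 20.72214°)/12.732082 = 1.758795
contact ratio ≈ 1.7588

1.7588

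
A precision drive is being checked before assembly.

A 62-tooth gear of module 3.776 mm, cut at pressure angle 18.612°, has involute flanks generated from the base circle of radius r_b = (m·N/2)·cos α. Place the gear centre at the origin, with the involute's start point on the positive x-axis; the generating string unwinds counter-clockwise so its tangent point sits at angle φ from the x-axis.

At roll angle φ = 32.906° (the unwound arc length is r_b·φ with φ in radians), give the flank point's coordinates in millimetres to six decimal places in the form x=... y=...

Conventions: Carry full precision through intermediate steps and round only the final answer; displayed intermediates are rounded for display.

x=127.748265 y=6.776547

single-mesh involute tooth geometry (62T wheel at module 3.776)
pitch radius r_p = m·N/2 = 3.776·62/2 = 117.056000
base radius r_b = r_p·cos α = 117.056000·cos 18.612° = 110.934157
roll angle φ = 32.906° = 0.57431804 rad
x = r_b·(cos φ + φ·sin φ) = 127.748265
y = r_b·(sin φ − φ·cos φ) = 6.776547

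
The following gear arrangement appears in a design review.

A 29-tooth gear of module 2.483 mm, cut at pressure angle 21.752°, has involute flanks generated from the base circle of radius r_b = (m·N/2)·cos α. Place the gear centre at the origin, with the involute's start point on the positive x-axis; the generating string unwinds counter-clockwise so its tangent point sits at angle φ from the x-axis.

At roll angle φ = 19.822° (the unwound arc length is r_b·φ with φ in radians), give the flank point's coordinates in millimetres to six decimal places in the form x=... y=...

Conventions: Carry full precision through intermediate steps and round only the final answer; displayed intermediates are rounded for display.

x=35.381622 y=0.456049

class = single-mesh tooth geometry [base-circle involute, m = 2.483, 29T]
pitch radius r_p = m·N/2 = 2.483·29/2 = 36.003500
base radius r_b = r_p·cos α = 36.003500·cos 21.752° = 33.439929
roll angle φ = 19.822° = 0.34595916 rad
x = r_b·(cos φ + φ·sin φ) = 35.381622
y = r_b·(sin φ − φ·cos φ) = 0.456049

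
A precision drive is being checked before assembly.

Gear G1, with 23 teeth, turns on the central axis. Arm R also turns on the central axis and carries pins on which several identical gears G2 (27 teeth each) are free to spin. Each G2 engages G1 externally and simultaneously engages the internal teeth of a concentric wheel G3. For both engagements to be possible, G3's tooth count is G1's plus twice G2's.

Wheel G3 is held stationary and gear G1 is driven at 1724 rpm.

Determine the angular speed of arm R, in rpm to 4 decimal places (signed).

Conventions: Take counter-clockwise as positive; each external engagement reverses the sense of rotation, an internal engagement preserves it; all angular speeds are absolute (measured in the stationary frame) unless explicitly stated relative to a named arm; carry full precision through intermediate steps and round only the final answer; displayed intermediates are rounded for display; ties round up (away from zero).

+396.5200 rpm

topology: planetary set — G1 23T / G2 27T / G3 77T, arm = carrier (Willis)
normalise by the input: solve with ω_sun = 1, then scale by 1724 rpm
ring teeth: 23 + 2·27 = 77
23(ω_sun−ω_arm) = −77(ω_ring−ω_arm),  ω_ring = 0, ω_sun = 1
23(1−ω_arm) = −77(0−ω_arm)  ⇒  100·ω_arm = 23  ⇒  ω_arm = 23/100
scale: ω_arm = 23/100 × 1724 rpm = +396.5200 rpm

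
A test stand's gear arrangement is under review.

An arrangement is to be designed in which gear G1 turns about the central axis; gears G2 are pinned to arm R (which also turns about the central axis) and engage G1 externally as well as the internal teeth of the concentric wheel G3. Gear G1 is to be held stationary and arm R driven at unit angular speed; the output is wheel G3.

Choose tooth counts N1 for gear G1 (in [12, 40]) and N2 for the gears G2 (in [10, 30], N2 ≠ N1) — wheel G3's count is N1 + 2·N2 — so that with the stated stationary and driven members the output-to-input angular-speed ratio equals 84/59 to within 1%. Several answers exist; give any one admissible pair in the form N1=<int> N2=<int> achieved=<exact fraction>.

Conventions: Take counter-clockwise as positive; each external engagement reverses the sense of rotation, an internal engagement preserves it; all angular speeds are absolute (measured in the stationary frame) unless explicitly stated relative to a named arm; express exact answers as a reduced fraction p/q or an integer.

topology: planetary set — design target 84/59, arm = carrier (Willis)
Willis with ω_sun = 0: ω_ring/ω_arm = (N1+N3)/N3; set equal to 84/59  ⇒  N3/N1 = 1/(84/59 − 1) = 59/25
N3 = N1 + 2·N2  ⇒  N2/N1 = (N3/N1 − 1)/2 = (59/25 − 1)/2 = 17/25
smallest multiple with N1 ≥ 12 and N2 ≥ 10: k = 1  ⇒  N1 = 1·25 = 25, N2 = 1·17 = 17 (N1 ≤ 40, N2 ≤ 30, N2 ≠ N1 ✓), N3 = 25 + 2·17 = 59
check: (N1+N3)/N3 with N1 = 25, N3 = 59 gives 84/59; |achieved − target| = 0 ≤ 21/1475 ✓

N1=25 N2=17 achieved=84/59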